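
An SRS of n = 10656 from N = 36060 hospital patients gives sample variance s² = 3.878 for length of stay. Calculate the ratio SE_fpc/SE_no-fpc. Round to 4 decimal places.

0.8393

f = n/N = 10656/36060 = 0.29550749.
SE_no-fpc = √(s²/n) = 0.019076856; SE_fpc = √((1−f)s²/n) = 0.016011978.
Ratio = √(1−f) = 0.83934052.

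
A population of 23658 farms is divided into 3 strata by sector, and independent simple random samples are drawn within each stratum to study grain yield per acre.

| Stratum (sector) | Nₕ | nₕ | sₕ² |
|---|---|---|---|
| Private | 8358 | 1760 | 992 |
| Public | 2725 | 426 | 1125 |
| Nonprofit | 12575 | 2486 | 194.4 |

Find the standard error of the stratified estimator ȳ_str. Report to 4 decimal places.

0.3207

Var(ȳ_str) = Σₕ Wₕ²(1 − fₕ)sₕ²/nₕ with Wₕ = Nₕ/N, N = 23658.
Private: Wₕ = 0.35328430; term = 0.35328430²·(1 − 0.21057669)·992/1760 = 0.05553383.
Public: Wₕ = 0.11518302; term = 0.11518302²·(1 − 0.15633028)·1125/426 = 0.029559178.
Nonprofit: Wₕ = 0.53153267; term = 0.53153267²·(1 − 0.19769384)·194.4/2486 = 0.017725365.
Sum = 0.10281837.
SE = √(0.10281837) = 0.3207.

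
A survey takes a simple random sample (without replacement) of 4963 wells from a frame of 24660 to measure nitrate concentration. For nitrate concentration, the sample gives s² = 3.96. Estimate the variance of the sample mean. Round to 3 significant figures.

6.37 × 10^-4

Under SRS without replacement, Var(ȳ) = (1 − f)·s²/n with f = n/N = 4963/24660 = 0.20125710.
Var(ȳ) = (1 − 0.20125710)·3.96/4963 = 0.79874290·7.9790449 × 10^-4 = 6.3732055 × 10^-4.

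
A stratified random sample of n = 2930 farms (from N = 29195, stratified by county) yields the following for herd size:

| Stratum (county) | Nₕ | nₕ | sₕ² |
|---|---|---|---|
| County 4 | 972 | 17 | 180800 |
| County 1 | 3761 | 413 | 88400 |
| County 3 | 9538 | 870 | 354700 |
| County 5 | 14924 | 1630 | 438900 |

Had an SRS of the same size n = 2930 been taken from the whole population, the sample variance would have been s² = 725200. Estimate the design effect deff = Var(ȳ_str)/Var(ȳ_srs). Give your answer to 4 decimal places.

0.5253

Var(ȳ_str) = Σ Wₕ²(1−fₕ)sₕ²/nₕ with Wₕ = Nₕ/29195:
  County 4: (972/29195)²·(1−17/972)·180800/17 = 11.582497
  County 1: (3761/29195)²·(1−413/3761)·88400/413 = 3.1620886
  County 3: (9538/29195)²·(1−870/9538)·354700/870 = 39.545876
  County 5: (14924/29195)²·(1−1630/14924)·438900/1630 = 62.676095
  → Var(ȳ_str) = 116.96656.
Var(ȳ_srs) = (1 − 2930/29195)·725200/2930 = 222.66866.
deff = 116.96656 / 222.66866 = 0.5253.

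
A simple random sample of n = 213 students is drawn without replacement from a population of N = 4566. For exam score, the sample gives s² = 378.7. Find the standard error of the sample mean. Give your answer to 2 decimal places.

1.30

Under SRS without replacement, Var(ȳ) = (1 − f)·s²/n with f = n/N = 213/4566 = 0.04664915.
Var(ȳ) = (1 − 0.04664915)·378.7/213 = 0.95335085·1.7779343 = 1.6949952.
SE(ȳ) = √(1.6949952) = 1.30.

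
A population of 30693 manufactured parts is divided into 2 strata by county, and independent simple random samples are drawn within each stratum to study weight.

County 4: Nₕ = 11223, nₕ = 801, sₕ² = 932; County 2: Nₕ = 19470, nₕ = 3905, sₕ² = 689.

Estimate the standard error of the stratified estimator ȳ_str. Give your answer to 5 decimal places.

0.44858

Var(ȳ_str) = Σₕ Wₕ²(1 − fₕ)sₕ²/nₕ with Wₕ = Nₕ/N, N = 30693.
County 4: Wₕ = 0.36565341; term = 0.36565341²·(1 − 0.07137129)·932/801 = 0.1444657.
County 2: Wₕ = 0.63434659; term = 0.63434659²·(1 − 0.20056497)·689/3905 = 0.05675898.
Sum = 0.20122468.
SE = √(0.20122468) = 0.44858.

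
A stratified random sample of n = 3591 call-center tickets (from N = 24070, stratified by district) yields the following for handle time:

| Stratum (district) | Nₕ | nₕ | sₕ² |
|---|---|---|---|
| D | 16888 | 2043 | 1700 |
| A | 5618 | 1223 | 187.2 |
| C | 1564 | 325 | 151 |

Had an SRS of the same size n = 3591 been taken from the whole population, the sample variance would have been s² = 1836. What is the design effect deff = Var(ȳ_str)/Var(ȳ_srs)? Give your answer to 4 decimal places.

Var(ȳ_str) = Σ Wₕ²(1−fₕ)sₕ²/nₕ with Wₕ = Nₕ/24070:
  D: (16888/24070)²·(1−2043/16888)·1700/2043 = 0.36006988
  A: (5618/24070)²·(1−1223/5618)·187.2/1223 = 0.006523307
  C: (1564/24070)²·(1−325/1564)·151/325 = 0.0015539944
  → Var(ȳ_str) = 0.36814718.
Var(ȳ_srs) = (1 − 3591/24070)·1836/3591 = 0.43500067.
deff = 0.36814718 / 0.43500067 = 0.8463.

0.8463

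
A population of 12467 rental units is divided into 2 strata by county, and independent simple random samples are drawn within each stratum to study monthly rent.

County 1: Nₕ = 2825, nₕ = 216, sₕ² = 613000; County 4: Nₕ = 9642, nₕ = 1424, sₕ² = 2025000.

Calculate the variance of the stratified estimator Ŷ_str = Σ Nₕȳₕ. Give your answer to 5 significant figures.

Var(Ŷ_str) = Σₕ Nₕ²(1 − fₕ)sₕ²/nₕ.
County 1: 2825²·(1 − 216/2825)·613000/216 = 2.0916993 × 10^10.
County 4: 9642²·(1 − 1424/9642)·2025000/1424 = 1.1268038 × 10^11.
Sum = 1.3359737 × 10^11.

1.3360 × 10^11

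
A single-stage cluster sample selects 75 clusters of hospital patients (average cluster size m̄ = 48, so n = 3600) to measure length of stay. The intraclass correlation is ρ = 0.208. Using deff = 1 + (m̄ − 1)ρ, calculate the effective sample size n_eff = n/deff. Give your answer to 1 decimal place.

deff = 1 + (48 − 1)·0.208 = 1 + 9.776 = 10.776.
n_eff = 3600 / 10.776 = 334.1.

334.1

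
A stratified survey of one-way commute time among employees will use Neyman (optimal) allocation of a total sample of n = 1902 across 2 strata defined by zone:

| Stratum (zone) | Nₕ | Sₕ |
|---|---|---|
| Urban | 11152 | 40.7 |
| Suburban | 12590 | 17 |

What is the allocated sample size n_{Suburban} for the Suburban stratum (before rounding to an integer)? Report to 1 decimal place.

609.5

Neyman allocation: nₕ = n·NₕSₕ / Σⱼ NⱼSⱼ.
Σ NⱼSⱼ = 11152·40.7 + 12590·17 = 667916.4.
n_{Suburban} = 1902·12590·17 / 667916.4 = 609.5.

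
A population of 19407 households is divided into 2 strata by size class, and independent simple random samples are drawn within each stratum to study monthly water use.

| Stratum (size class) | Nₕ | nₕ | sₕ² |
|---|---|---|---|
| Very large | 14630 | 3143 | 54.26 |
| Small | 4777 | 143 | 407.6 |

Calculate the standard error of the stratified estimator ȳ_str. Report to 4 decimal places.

0.4186

Var(ȳ_str) = Σₕ Wₕ²(1 − fₕ)sₕ²/nₕ with Wₕ = Nₕ/N, N = 19407.
Very large: Wₕ = 0.75385170; term = 0.75385170²·(1 − 0.21483254)·54.26/3143 = 0.0077031711.
Small: Wₕ = 0.24614830; term = 0.24614830²·(1 − 0.02993511)·407.6/143 = 0.16753.
Sum = 0.17523317.
SE = √(0.17523317) = 0.4186.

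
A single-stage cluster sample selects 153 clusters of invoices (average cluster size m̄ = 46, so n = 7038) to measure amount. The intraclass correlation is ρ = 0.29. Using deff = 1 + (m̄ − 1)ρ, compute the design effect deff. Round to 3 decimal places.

deff = 1 + (46 − 1)·0.29 = 1 + 13.05 = 14.05.

14.050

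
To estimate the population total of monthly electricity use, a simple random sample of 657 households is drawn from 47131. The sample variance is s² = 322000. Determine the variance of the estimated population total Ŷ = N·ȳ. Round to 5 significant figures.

Var(Ŷ) = N²·Var(ȳ) = N²·(1 − n/N)·s²/n.
f = 657/47131 = 0.01393987; Var(ȳ) = 0.98606013·322000/657 = 483.27452.
Var(Ŷ) = 47131² · 483.27452 = 1.0735128 × 10^12.

1.0735 × 10^12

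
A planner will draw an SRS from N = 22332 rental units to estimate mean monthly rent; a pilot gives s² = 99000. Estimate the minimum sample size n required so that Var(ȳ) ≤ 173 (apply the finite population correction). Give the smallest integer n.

558

Without fpc, n₀ = s²/D = 99000/173 = 572.2543.
With fpc, (1 − n/N)·s²/n ≤ D requires n ≥ n₀/(1 + n₀/N) = 572.2543/(1 + 572.2543/22332) = 557.9567.
Rounding up, n = 558.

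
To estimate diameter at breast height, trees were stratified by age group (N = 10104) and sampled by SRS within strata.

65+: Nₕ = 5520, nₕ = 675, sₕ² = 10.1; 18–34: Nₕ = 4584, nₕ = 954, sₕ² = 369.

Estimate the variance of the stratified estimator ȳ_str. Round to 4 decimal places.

Var(ȳ_str) = Σₕ Wₕ²(1 − fₕ)sₕ²/nₕ with Wₕ = Nₕ/N, N = 10104.
65+: Wₕ = 0.54631829; term = 0.54631829²·(1 − 0.12228261)·10.1/675 = 0.0039197989.
18–34: Wₕ = 0.45368171; term = 0.45368171²·(1 − 0.20811518)·369/954 = 0.063043824.
Sum = 0.066963623.

0.0670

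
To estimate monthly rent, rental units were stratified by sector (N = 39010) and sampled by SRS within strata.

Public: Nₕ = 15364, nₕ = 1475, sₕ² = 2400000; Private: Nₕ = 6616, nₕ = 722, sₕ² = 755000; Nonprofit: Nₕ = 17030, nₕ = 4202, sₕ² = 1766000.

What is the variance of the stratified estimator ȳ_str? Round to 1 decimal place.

315.3

Var(ȳ_str) = Σₕ Wₕ²(1 − fₕ)sₕ²/nₕ with Wₕ = Nₕ/N, N = 39010.
Public: Wₕ = 0.39384773; term = 0.39384773²·(1 − 0.09600364)·2400000/1475 = 228.16162.
Private: Wₕ = 0.16959754; term = 0.16959754²·(1 − 0.10912938)·755000/722 = 26.7956.
Nonprofit: Wₕ = 0.43655473; term = 0.43655473²·(1 − 0.24674105)·1766000/4202 = 60.333199.
Sum = 315.29042.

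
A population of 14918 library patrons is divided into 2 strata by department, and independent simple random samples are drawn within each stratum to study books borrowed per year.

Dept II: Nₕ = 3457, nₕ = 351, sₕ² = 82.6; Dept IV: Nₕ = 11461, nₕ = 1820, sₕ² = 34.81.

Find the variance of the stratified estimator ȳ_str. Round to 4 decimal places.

0.0209

Var(ȳ_str) = Σₕ Wₕ²(1 − fₕ)sₕ²/nₕ with Wₕ = Nₕ/N, N = 14918.
Dept II: Wₕ = 0.23173348; term = 0.23173348²·(1 − 0.10153312)·82.6/351 = 0.011354096.
Dept IV: Wₕ = 0.76826652; term = 0.76826652²·(1 − 0.15879941)·34.81/1820 = 0.009496335.
Sum = 0.020850431.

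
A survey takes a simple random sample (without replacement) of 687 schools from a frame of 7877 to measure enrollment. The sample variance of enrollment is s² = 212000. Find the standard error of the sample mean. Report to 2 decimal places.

16.78

Under SRS without replacement, Var(ȳ) = (1 − f)·s²/n with f = n/N = 687/7877 = 0.08721595.
Var(ȳ) = (1 − 0.08721595)·212000/687 = 0.91278405·308.58806 = 281.67426.
SE(ȳ) = √(281.67426) = 16.78.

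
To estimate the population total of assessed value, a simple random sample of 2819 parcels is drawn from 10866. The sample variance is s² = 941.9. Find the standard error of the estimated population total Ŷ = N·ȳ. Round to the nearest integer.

5405

Var(Ŷ) = N²·Var(ȳ) = N²·(1 − n/N)·s²/n.
f = 2819/10866 = 0.25943309; Var(ȳ) = 0.74056691·941.9/2819 = 0.24744234.
Var(Ŷ) = 10866² · 0.24744234 = 2.9215506 × 10^7.
SE(Ŷ) = √(2.9215506 × 10^7) = 5405.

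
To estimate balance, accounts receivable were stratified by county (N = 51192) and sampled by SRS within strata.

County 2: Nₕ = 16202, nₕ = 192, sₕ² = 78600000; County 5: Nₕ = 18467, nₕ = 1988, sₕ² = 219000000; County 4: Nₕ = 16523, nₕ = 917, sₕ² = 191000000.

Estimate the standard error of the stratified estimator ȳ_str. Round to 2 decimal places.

Var(ȳ_str) = Σₕ Wₕ²(1 − fₕ)sₕ²/nₕ with Wₕ = Nₕ/N, N = 51192.
County 2: Wₕ = 0.31649476; term = 0.31649476²·(1 − 0.01185039)·78600000/192 = 40520.713.
County 5: Wₕ = 0.36073996; term = 0.36073996²·(1 − 0.10765149)·219000000/1988 = 12792.362.
County 4: Wₕ = 0.32276528; term = 0.32276528²·(1 − 0.05549840)·191000000/917 = 20494.642.
Sum = 73807.717.
SE = √(73807.717) = 271.68.

271.68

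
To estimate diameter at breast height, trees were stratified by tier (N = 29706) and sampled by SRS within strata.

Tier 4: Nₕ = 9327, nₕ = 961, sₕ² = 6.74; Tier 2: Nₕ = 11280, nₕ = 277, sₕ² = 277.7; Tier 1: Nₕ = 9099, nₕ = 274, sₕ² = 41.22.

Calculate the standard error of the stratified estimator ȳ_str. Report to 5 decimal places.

0.39410

Var(ȳ_str) = Σₕ Wₕ²(1 − fₕ)sₕ²/nₕ with Wₕ = Nₕ/N, N = 29706.
Tier 4: Wₕ = 0.31397697; term = 0.31397697²·(1 − 0.10303420)·6.74/961 = 6.2016606 × 10^-4.
Tier 2: Wₕ = 0.37972127; term = 0.37972127²·(1 − 0.02455674)·277.7/277 = 0.14100288.
Tier 1: Wₕ = 0.30630176; term = 0.30630176²·(1 − 0.03011320)·41.22/274 = 0.013689181.
Sum = 0.15531223.
SE = √(0.15531223) = 0.39410.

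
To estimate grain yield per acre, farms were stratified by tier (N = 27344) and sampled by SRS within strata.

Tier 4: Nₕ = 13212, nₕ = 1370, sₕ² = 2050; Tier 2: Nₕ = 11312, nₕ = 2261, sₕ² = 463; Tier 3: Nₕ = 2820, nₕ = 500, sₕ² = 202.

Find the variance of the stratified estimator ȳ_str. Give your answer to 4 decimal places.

0.3447

Var(ȳ_str) = Σₕ Wₕ²(1 − fₕ)sₕ²/nₕ with Wₕ = Nₕ/N, N = 27344.
Tier 4: Wₕ = 0.48317730; term = 0.48317730²·(1 − 0.10369361)·2050/1370 = 0.31311424.
Tier 2: Wₕ = 0.41369222; term = 0.41369222²·(1 − 0.19987624)·463/2261 = 0.028040923.
Tier 3: Wₕ = 0.10313049; term = 0.10313049²·(1 − 0.17730496)·202/500 = 0.0035350403.
Sum = 0.3446902.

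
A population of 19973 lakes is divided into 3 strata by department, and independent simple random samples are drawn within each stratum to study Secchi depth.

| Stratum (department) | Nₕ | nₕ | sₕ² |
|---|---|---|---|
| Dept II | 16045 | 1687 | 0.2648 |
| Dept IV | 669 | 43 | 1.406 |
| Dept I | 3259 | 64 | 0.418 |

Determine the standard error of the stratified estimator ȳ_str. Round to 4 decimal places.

0.0172

Var(ȳ_str) = Σₕ Wₕ²(1 − fₕ)sₕ²/nₕ with Wₕ = Nₕ/N, N = 19973.
Dept II: Wₕ = 0.80333450; term = 0.80333450²·(1 − 0.10514179)·0.2648/1687 = 9.0646276 × 10^-5.
Dept IV: Wₕ = 0.03349522; term = 0.03349522²·(1 − 0.06427504)·1.406/43 = 3.4326594 × 10^-5.
Dept I: Wₕ = 0.16317028; term = 0.16317028²·(1 − 0.01963793)·0.418/64 = 1.7047666 × 10^-4.
Sum = 2.9544953 × 10^-4.
SE = √(2.9544953 × 10^-4) = 0.0172.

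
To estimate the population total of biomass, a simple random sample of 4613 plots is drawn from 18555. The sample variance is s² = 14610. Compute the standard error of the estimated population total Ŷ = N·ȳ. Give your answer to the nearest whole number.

28624

Var(Ŷ) = N²·Var(ȳ) = N²·(1 − n/N)·s²/n.
f = 4613/18555 = 0.24861223; Var(ȳ) = 0.75138777·14610/4613 = 2.3797475.
Var(Ŷ) = 18555² · 2.3797475 = 8.1931857 × 10^8.
SE(Ŷ) = √(8.1931857 × 10^8) = 28624.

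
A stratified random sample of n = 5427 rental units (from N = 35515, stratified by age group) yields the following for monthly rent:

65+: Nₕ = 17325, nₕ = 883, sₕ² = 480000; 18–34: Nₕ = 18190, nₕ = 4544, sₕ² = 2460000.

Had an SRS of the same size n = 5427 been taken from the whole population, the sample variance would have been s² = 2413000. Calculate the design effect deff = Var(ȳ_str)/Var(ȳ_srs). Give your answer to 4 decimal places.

Var(ȳ_str) = Σ Wₕ²(1−fₕ)sₕ²/nₕ with Wₕ = Nₕ/35515:
  65+: (17325/35515)²·(1−883/17325)·480000/883 = 122.76789
  18–34: (18190/35515)²·(1−4544/18190)·2460000/4544 = 106.53964
  → Var(ȳ_str) = 229.30753.
Var(ȳ_srs) = (1 − 5427/35515)·2413000/5427 = 376.68559.
deff = 229.30753 / 376.68559 = 0.6088.

0.6088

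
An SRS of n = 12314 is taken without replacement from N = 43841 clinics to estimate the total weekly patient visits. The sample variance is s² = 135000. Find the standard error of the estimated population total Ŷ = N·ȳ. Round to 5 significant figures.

123100

Var(Ŷ) = N²·Var(ȳ) = N²·(1 − n/N)·s²/n.
f = 12314/43841 = 0.28087863; Var(ȳ) = 0.71912137·135000/12314 = 7.8838221.
Var(Ŷ) = 43841² · 7.8838221 = 1.5152968 × 10^10.
SE(Ŷ) = √(1.5152968 × 10^10) = 123100.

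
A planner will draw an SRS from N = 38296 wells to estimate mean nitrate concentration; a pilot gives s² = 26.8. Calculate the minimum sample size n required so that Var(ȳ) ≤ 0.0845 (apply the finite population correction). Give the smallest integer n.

315

Without fpc, n₀ = s²/D = 26.8/0.0845 = 317.1598.
With fpc, (1 − n/N)·s²/n ≤ D requires n ≥ n₀/(1 + n₀/N) = 317.1598/(1 + 317.1598/38296) = 314.5547.
Rounding up, n = 315.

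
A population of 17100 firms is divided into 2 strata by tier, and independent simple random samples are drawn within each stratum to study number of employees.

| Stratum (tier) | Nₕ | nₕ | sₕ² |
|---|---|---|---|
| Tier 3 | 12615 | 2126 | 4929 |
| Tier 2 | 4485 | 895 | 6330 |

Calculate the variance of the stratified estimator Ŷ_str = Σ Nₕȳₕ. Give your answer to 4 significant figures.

4.207 × 10^8

Var(Ŷ_str) = Σₕ Nₕ²(1 − fₕ)sₕ²/nₕ.
Tier 3: 12615²·(1 − 2126/12615)·4929/2126 = 3.0677283 × 10^8.
Tier 2: 4485²·(1 − 895/4485)·6330/895 = 1.1387741 × 10^8.
Sum = 4.2065024 × 10^8.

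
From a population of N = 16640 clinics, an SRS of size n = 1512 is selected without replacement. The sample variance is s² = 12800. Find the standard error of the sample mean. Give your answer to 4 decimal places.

2.7742

Under SRS without replacement, Var(ȳ) = (1 − f)·s²/n with f = n/N = 1512/16640 = 0.09086538.
Var(ȳ) = (1 − 0.09086538)·12800/1512 = 0.90913462·8.4656085 = 7.6963777.
SE(ȳ) = √(7.6963777) = 2.7742.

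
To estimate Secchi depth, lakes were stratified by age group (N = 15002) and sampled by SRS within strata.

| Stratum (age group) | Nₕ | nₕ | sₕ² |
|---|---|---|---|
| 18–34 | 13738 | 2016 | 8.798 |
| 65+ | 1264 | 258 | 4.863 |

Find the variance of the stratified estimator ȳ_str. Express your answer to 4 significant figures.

0.003229

Var(ȳ_str) = Σₕ Wₕ²(1 − fₕ)sₕ²/nₕ with Wₕ = Nₕ/N, N = 15002.
18–34: Wₕ = 0.91574457; term = 0.91574457²·(1 − 0.14674625)·8.798/2016 = 0.0031226286.
65+: Wₕ = 0.08425543; term = 0.08425543²·(1 − 0.20411392)·4.863/258 = 1.0649551 × 10^-4.
Sum = 0.0032291241.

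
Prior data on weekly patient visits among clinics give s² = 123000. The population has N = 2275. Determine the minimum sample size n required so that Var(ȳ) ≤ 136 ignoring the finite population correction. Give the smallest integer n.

Without fpc, n₀ = s²/D = 123000/136 = 904.4118.
Rounding up, n = 905.

905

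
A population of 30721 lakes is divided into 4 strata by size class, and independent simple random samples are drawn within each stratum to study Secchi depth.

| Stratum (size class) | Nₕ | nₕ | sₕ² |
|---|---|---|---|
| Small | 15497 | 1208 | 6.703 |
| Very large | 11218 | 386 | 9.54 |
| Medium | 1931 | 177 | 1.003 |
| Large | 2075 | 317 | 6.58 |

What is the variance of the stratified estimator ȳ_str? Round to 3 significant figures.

0.00458

Var(ȳ_str) = Σₕ Wₕ²(1 − fₕ)sₕ²/nₕ with Wₕ = Nₕ/N, N = 30721.
Small: Wₕ = 0.50444321; term = 0.50444321²·(1 − 0.07795057)·6.703/1208 = 0.0013019103.
Very large: Wₕ = 0.36515738; term = 0.36515738²·(1 − 0.03440899)·9.54/386 = 0.0031821047.
Medium: Wₕ = 0.06285603; term = 0.06285603²·(1 − 0.09166235)·1.003/177 = 2.0336155 × 10^-5.
Large: Wₕ = 0.06754337; term = 0.06754337²·(1 − 0.15277108)·6.58/317 = 8.0229282 × 10^-5.
Sum = 0.0045845804.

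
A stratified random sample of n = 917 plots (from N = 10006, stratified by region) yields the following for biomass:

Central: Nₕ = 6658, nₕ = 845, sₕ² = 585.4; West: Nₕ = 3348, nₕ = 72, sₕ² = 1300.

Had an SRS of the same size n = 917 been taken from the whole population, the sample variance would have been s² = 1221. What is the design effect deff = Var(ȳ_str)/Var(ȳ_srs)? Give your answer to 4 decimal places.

Var(ȳ_str) = Σ Wₕ²(1−fₕ)sₕ²/nₕ with Wₕ = Nₕ/10006:
  Central: (6658/10006)²·(1−845/6658)·585.4/845 = 0.26780527
  West: (3348/10006)²·(1−72/3348)·1300/72 = 1.9779677
  → Var(ȳ_str) = 2.245773.
Var(ȳ_srs) = (1 − 917/10006)·1221/917 = 1.209489.
deff = 2.245773 / 1.209489 = 1.8568.

1.8568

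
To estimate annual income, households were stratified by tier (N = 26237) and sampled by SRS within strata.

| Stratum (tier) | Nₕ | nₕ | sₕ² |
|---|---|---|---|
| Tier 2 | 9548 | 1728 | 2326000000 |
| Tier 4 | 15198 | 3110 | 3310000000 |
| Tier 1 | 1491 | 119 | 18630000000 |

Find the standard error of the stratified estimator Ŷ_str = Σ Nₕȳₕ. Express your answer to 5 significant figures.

Var(Ŷ_str) = Σₕ Nₕ²(1 − fₕ)sₕ²/nₕ.
Tier 2: 9548²·(1 − 1728/9548)·2326000000/1728 = 1.0050441 × 10^14.
Tier 4: 15198²·(1 − 3110/15198)·3310000000/3110 = 1.9552779 × 10^14.
Tier 1: 1491²·(1 − 119/1491)·18630000000/119 = 3.2025628 × 10^14.
Sum = 6.1628848 × 10^14.
SE = √(6.1628848 × 10^14) = 2.4825 × 10^7.

2.4825 × 10^7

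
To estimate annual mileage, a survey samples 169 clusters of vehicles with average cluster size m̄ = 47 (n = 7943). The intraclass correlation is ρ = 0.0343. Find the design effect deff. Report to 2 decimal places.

2.58

deff = 1 + (47 − 1)·0.0343 = 1 + 1.5778 = 2.5778.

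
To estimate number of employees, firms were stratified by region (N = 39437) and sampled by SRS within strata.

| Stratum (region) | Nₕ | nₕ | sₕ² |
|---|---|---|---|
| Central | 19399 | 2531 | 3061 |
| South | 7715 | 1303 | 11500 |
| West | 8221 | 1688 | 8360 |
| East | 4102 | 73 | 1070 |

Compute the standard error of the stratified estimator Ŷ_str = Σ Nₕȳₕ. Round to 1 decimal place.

Var(Ŷ_str) = Σₕ Nₕ²(1 − fₕ)sₕ²/nₕ.
Central: 19399²·(1 − 2531/19399)·3061/2531 = 3.957438 × 10^8.
South: 7715²·(1 − 1303/7715)·11500/1303 = 4.3659913 × 10^8.
West: 8221²·(1 − 1688/8221)·8360/1688 = 2.6599357 × 10^8.
East: 4102²·(1 − 73/4102)·1070/73 = 2.4224445 × 10^8.
Sum = 1.340581 × 10^9.
SE = √(1.340581 × 10^9) = 36613.9.

36613.9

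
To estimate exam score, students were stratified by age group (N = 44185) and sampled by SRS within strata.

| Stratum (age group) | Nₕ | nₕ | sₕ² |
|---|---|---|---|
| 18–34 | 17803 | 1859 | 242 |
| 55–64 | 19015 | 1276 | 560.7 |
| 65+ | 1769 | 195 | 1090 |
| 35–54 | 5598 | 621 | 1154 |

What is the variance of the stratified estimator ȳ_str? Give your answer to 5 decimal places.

Var(ȳ_str) = Σₕ Wₕ²(1 − fₕ)sₕ²/nₕ with Wₕ = Nₕ/N, N = 44185.
18–34: Wₕ = 0.40291954; term = 0.40291954²·(1 − 0.10442060)·242/1859 = 0.01892678.
55–64: Wₕ = 0.43034967; term = 0.43034967²·(1 − 0.06710492)·560.7/1276 = 0.0759199.
65+: Wₕ = 0.04003621; term = 0.04003621²·(1 − 0.11023177)·1090/195 = 0.0079721365.
35–54: Wₕ = 0.12669458; term = 0.12669458²·(1 − 0.11093248)·1154/621 = 0.026519481.
Sum = 0.1293383.

0.12934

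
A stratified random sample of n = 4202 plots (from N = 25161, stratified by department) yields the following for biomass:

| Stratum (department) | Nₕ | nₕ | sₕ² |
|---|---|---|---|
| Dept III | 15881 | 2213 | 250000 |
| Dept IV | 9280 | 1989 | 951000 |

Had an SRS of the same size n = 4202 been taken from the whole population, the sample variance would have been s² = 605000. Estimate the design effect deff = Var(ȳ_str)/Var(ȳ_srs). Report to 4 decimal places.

Var(ȳ_str) = Σ Wₕ²(1−fₕ)sₕ²/nₕ with Wₕ = Nₕ/25161:
  Dept III: (15881/25161)²·(1−2213/15881)·250000/2213 = 38.733399
  Dept IV: (9280/25161)²·(1−1989/9280)·951000/1989 = 51.100484
  → Var(ȳ_str) = 89.833883.
Var(ȳ_srs) = (1 − 4202/25161)·605000/4202 = 119.93391.
deff = 89.833883 / 119.93391 = 0.7490.

0.7490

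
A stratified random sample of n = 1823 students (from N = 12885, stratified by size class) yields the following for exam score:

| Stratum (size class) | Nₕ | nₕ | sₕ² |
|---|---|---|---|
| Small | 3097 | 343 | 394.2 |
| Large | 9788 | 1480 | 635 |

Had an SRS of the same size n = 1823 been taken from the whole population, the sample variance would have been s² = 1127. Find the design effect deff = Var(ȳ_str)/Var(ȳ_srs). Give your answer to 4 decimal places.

Var(ȳ_str) = Σ Wₕ²(1−fₕ)sₕ²/nₕ with Wₕ = Nₕ/12885:
  Small: (3097/12885)²·(1−343/3097)·394.2/343 = 0.059041692
  Large: (9788/12885)²·(1−1480/9788)·635/1480 = 0.21015204
  → Var(ȳ_str) = 0.26919373.
Var(ȳ_srs) = (1 − 1823/12885)·1127/1823 = 0.53074569.
deff = 0.26919373 / 0.53074569 = 0.5072.

0.5072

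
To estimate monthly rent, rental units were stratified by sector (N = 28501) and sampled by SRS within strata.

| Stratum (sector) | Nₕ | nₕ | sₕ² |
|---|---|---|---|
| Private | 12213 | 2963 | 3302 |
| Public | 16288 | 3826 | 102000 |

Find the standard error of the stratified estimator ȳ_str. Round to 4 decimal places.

2.6109

Var(ȳ_str) = Σₕ Wₕ²(1 − fₕ)sₕ²/nₕ with Wₕ = Nₕ/N, N = 28501.
Private: Wₕ = 0.42851128; term = 0.42851128²·(1 − 0.24261033)·3302/2963 = 0.15498487.
Public: Wₕ = 0.57148872; term = 0.57148872²·(1 − 0.23489686)·102000/3826 = 6.6617835.
Sum = 6.8167684.
SE = √(6.8167684) = 2.6109.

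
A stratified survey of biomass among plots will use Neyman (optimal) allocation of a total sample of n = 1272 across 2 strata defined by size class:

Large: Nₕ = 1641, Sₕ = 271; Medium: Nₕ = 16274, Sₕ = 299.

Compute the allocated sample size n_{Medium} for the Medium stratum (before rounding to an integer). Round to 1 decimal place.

1165.5

Neyman allocation: nₕ = n·NₕSₕ / Σⱼ NⱼSⱼ.
Σ NⱼSⱼ = 1641·271 + 16274·299 = 5.310637 × 10^6.
n_{Medium} = 1272·16274·299 / (5.310637 × 10^6) = 1165.5.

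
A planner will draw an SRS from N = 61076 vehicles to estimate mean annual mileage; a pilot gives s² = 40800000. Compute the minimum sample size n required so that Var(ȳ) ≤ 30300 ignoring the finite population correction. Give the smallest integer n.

1347

Without fpc, n₀ = s²/D = 40800000/30300 = 1346.5347.
Rounding up, n = 1347.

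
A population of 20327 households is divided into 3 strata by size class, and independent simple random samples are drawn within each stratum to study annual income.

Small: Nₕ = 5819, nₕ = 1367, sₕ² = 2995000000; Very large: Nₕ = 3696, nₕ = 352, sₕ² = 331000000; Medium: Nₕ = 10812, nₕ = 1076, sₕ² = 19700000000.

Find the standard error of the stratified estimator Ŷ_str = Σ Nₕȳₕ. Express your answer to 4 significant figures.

4.467 × 10^7

Var(Ŷ_str) = Σₕ Nₕ²(1 − fₕ)sₕ²/nₕ.
Small: 5819²·(1 − 1367/5819)·2995000000/1367 = 5.675862 × 10^13.
Very large: 3696²·(1 − 352/3696)·331000000/352 = 1.1622072 × 10^13.
Medium: 10812²·(1 − 1076/10812)·19700000000/1076 = 1.9272611 × 10^15.
Sum = 1.9956418 × 10^15.
SE = √(1.9956418 × 10^15) = 4.467 × 10^7.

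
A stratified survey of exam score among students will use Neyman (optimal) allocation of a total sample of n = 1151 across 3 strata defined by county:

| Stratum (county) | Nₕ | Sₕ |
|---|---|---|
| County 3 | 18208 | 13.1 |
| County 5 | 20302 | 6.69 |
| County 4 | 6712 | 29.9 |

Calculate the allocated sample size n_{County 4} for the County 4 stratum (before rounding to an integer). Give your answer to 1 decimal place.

401.7

Neyman allocation: nₕ = n·NₕSₕ / Σⱼ NⱼSⱼ.
Σ NⱼSⱼ = 18208·13.1 + 20302·6.69 + 6712·29.9 = 575033.98.
n_{County 4} = 1151·6712·29.9 / 575033.98 = 401.7.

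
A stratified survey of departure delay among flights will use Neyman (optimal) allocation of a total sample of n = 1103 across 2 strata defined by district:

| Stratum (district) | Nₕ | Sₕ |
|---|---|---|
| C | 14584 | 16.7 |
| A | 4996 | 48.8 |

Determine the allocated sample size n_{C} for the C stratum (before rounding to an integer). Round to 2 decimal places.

Neyman allocation: nₕ = n·NₕSₕ / Σⱼ NⱼSⱼ.
Σ NⱼSⱼ = 14584·16.7 + 4996·48.8 = 487357.6.
n_{C} = 1103·14584·16.7 / 487357.6 = 551.21.

551.21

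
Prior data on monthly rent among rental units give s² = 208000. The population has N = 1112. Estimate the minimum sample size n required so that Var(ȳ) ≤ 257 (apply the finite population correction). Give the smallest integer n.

Without fpc, n₀ = s²/D = 208000/257 = 809.3385.
With fpc, (1 − n/N)·s²/n ≤ D requires n ≥ n₀/(1 + n₀/N) = 809.3385/(1 + 809.3385/1112) = 468.4153.
Rounding up, n = 469.

469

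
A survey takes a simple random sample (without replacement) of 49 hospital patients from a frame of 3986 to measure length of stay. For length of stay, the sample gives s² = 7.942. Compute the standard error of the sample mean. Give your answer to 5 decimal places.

Under SRS without replacement, Var(ȳ) = (1 − f)·s²/n with f = n/N = 49/3986 = 0.01229303.
Var(ȳ) = (1 − 0.01229303)·7.942/49 = 0.98770697·0.16208163 = 0.16008916.
SE(ȳ) = √(0.16008916) = 0.40011.

0.40011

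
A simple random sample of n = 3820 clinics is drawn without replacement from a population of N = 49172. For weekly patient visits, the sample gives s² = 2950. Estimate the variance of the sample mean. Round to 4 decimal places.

Under SRS without replacement, Var(ȳ) = (1 − f)·s²/n with f = n/N = 3820/49172 = 0.07768649.
Var(ȳ) = (1 − 0.07768649)·2950/3820 = 0.92231351·0.77225131 = 0.71225782.

0.7123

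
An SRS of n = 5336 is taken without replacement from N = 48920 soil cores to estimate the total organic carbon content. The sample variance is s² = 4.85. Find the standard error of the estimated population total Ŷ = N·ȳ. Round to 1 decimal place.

1392.1

Var(Ŷ) = N²·Var(ȳ) = N²·(1 − n/N)·s²/n.
f = 5336/48920 = 0.10907604; Var(ȳ) = 0.89092396·4.85/5336 = 8.0977908 × 10^-4.
Var(Ŷ) = 48920² · (8.0977908 × 10^-4) = 1.9379361 × 10^6.
SE(Ŷ) = √(1.9379361 × 10^6) = 1392.1.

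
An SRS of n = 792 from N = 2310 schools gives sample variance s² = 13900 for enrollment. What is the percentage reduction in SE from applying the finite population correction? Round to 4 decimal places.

f = n/N = 792/2310 = 0.34285714.
SE_no-fpc = √(s²/n) = 4.1893323; SE_fpc = √((1−f)s²/n) = 3.3960549.
Ratio = √(1−f) = 0.81064348. Reduction = 100·(1 − 0.81064348) = 18.9357%.

18.9357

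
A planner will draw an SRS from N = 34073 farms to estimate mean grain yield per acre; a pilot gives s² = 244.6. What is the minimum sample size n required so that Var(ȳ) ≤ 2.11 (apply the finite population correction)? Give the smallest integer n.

Without fpc, n₀ = s²/D = 244.6/2.11 = 115.9242.
With fpc, (1 − n/N)·s²/n ≤ D requires n ≥ n₀/(1 + n₀/N) = 115.9242/(1 + 115.9242/34073) = 115.5311.
Rounding up, n = 116.

116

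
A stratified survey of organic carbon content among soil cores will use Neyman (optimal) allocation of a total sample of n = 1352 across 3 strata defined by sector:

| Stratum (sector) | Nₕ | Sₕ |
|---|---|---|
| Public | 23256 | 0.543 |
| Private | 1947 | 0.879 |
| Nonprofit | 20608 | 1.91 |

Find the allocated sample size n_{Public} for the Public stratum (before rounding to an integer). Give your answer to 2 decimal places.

317.93

Neyman allocation: nₕ = n·NₕSₕ / Σⱼ NⱼSⱼ.
Σ NⱼSⱼ = 23256·0.543 + 1947·0.879 + 20608·1.91 = 53700.701.
n_{Public} = 1352·23256·0.543 / 53700.701 = 317.93.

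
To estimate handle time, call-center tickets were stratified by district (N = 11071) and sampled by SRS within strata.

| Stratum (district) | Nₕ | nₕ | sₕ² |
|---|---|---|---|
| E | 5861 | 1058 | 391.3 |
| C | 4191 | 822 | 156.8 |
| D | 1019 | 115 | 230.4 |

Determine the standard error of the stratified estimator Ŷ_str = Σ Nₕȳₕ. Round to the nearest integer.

3867

Var(Ŷ_str) = Σₕ Nₕ²(1 − fₕ)sₕ²/nₕ.
E: 5861²·(1 − 1058/5861)·391.3/1058 = 1.0411385 × 10^7.
C: 4191²·(1 − 822/4191)·156.8/822 = 2.6933507 × 10^6.
D: 1019²·(1 − 115/1019)·230.4/115 = 1.8455561 × 10^6.
Sum = 1.4950292 × 10^7.
SE = √(1.4950292 × 10^7) = 3867.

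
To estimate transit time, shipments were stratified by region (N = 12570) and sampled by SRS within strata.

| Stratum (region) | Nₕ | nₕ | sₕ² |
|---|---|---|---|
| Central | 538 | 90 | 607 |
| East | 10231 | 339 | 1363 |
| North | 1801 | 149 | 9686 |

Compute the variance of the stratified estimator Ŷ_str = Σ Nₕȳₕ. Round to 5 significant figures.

6.0195 × 10^8

Var(Ŷ_str) = Σₕ Nₕ²(1 − fₕ)sₕ²/nₕ.
Central: 538²·(1 − 90/538)·607/90 = 1.625573 × 10^6.
East: 10231²·(1 − 339/10231)·1363/339 = 4.0690999 × 10^8.
North: 1801²·(1 − 149/1801)·9686/149 = 1.9341135 × 10^8.
Sum = 6.0194691 × 10^8.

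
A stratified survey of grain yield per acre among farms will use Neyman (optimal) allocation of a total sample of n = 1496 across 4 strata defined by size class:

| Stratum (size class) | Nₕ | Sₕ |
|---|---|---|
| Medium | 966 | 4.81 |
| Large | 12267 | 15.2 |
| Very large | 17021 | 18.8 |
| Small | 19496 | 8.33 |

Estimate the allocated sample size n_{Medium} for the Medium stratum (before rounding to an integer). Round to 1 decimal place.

10.3

Neyman allocation: nₕ = n·NₕSₕ / Σⱼ NⱼSⱼ.
Σ NⱼSⱼ = 966·4.81 + 12267·15.2 + 17021·18.8 + 19496·8.33 = 673501.34.
n_{Medium} = 1496·966·4.81 / 673501.34 = 10.3.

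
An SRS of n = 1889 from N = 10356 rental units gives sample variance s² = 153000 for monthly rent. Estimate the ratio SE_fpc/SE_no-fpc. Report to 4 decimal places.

f = n/N = 1889/10356 = 0.18240633.
SE_no-fpc = √(s²/n) = 8.9997353; SE_fpc = √((1−f)s²/n) = 8.1376404.
Ratio = √(1−f) = 0.90420886.

0.9042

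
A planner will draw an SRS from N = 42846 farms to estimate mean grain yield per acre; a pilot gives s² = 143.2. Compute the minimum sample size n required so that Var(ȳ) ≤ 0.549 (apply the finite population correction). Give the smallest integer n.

260

Without fpc, n₀ = s²/D = 143.2/0.549 = 260.8379.
With fpc, (1 − n/N)·s²/n ≤ D requires n ≥ n₀/(1 + n₀/N) = 260.8379/(1 + 260.8379/42846) = 259.2596.
Rounding up, n = 260.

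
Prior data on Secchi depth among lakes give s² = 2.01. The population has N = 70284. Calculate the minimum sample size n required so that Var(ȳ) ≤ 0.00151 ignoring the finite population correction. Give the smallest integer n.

1332

Without fpc, n₀ = s²/D = 2.01/0.00151 = 1331.1258.
Rounding up, n = 1332.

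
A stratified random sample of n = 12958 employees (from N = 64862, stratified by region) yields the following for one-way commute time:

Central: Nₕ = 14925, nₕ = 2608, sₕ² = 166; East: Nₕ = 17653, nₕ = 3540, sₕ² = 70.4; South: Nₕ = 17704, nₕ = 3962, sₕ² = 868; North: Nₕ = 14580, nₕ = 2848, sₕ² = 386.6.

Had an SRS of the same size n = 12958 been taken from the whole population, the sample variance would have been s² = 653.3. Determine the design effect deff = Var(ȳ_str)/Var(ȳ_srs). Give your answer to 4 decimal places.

0.5490

Var(ȳ_str) = Σ Wₕ²(1−fₕ)sₕ²/nₕ with Wₕ = Nₕ/64862:
  Central: (14925/64862)²·(1−2608/14925)·166/2608 = 0.0027812441
  East: (17653/64862)²·(1−3540/17653)·70.4/3540 = 0.0011776781
  South: (17704/64862)²·(1−3962/17704)·868/3962 = 0.012669105
  North: (14580/64862)²·(1−2848/14580)·386.6/2848 = 0.0055191319
  → Var(ȳ_str) = 0.022147159.
Var(ȳ_srs) = (1 − 12958/64862)·653.3/12958 = 0.040344578.
deff = 0.022147159 / 0.040344578 = 0.5490.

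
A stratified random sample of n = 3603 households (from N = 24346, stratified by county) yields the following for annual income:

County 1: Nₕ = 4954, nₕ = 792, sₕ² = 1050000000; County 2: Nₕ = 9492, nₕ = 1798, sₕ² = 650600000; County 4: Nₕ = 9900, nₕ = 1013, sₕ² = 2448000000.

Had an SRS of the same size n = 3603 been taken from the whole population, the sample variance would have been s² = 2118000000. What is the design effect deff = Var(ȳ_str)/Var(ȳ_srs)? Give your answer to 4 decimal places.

Var(ȳ_str) = Σ Wₕ²(1−fₕ)sₕ²/nₕ with Wₕ = Nₕ/24346:
  County 1: (4954/24346)²·(1−792/4954)·1050000000/792 = 46117.628
  County 2: (9492/24346)²·(1−1798/9492)·650600000/1798 = 44584.002
  County 4: (9900/24346)²·(1−1013/9900)·2448000000/1013 = 358704.73
  → Var(ȳ_str) = 449406.36.
Var(ȳ_srs) = (1 − 3603/24346)·2118000000/3603 = 500847.65.
deff = 449406.36 / 500847.65 = 0.8973.

0.8973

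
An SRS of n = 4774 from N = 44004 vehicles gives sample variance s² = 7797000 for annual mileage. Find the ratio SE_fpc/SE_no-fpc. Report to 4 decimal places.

0.9442

f = n/N = 4774/44004 = 0.10849014.
SE_no-fpc = √(s²/n) = 40.413137; SE_fpc = √((1−f)s²/n) = 38.158003.
Ratio = √(1−f) = 0.94419800.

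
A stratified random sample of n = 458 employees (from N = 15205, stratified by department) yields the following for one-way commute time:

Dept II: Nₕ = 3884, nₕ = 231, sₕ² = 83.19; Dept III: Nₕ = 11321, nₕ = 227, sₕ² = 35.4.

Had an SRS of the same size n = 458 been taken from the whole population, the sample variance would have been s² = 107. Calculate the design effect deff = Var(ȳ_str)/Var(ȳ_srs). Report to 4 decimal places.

0.4714

Var(ȳ_str) = Σ Wₕ²(1−fₕ)sₕ²/nₕ with Wₕ = Nₕ/15205:
  Dept II: (3884/15205)²·(1−231/3884)·83.19/231 = 0.022101166
  Dept III: (11321/15205)²·(1−227/11321)·35.4/227 = 0.084718354
  → Var(ȳ_str) = 0.10681952.
Var(ȳ_srs) = (1 − 458/15205)·107/458 = 0.2265873.
deff = 0.10681952 / 0.2265873 = 0.4714.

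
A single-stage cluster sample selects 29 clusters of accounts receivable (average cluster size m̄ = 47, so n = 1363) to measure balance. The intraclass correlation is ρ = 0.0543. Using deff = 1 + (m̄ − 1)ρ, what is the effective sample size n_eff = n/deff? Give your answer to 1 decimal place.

deff = 1 + (47 − 1)·0.0543 = 1 + 2.4978 = 3.4978.
n_eff = 1363 / 3.4978 = 389.7.

389.7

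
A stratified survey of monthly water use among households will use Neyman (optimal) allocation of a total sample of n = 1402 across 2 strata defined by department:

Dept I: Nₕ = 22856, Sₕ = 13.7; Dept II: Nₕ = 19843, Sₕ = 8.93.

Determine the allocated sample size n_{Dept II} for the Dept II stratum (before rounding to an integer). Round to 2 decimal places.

506.67

Neyman allocation: nₕ = n·NₕSₕ / Σⱼ NⱼSⱼ.
Σ NⱼSⱼ = 22856·13.7 + 19843·8.93 = 490325.19.
n_{Dept II} = 1402·19843·8.93 / 490325.19 = 506.67.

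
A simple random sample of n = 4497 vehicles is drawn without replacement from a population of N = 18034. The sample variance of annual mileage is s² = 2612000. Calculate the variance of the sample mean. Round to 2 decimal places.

435.99

Under SRS without replacement, Var(ȳ) = (1 − f)·s²/n with f = n/N = 4497/18034 = 0.24936232.
Var(ȳ) = (1 − 0.24936232)·2612000/4497 = 0.75063768·580.83167 = 435.99414.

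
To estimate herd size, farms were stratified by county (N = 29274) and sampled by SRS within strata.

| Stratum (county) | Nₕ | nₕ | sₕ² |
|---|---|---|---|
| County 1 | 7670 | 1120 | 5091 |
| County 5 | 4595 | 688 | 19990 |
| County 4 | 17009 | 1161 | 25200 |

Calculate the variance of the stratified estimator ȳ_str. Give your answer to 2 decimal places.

Var(ȳ_str) = Σₕ Wₕ²(1 − fₕ)sₕ²/nₕ with Wₕ = Nₕ/N, N = 29274.
County 1: Wₕ = 0.26200724; term = 0.26200724²·(1 − 0.14602347)·5091/1120 = 0.26647569.
County 5: Wₕ = 0.15696523; term = 0.15696523²·(1 − 0.14972797)·19990/688 = 0.60868016.
County 4: Wₕ = 0.58102753; term = 0.58102753²·(1 − 0.06825798)·25200/1161 = 6.8274327.
Sum = 7.7025886.

7.70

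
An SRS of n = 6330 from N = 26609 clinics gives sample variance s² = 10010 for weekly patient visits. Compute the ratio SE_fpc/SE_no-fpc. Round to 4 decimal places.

f = n/N = 6330/26609 = 0.23788944.
SE_no-fpc = √(s²/n) = 1.2575208; SE_fpc = √((1−f)s²/n) = 1.0978024.
Ratio = √(1−f) = 0.87298944.

0.8730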